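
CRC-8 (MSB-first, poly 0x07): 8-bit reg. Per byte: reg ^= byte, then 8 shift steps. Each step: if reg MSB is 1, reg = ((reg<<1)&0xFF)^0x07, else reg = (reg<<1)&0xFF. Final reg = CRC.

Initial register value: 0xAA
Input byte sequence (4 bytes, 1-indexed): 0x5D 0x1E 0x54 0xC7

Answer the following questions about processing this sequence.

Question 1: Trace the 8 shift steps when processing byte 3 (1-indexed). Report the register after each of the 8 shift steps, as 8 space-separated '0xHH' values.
After byte 1 (0x5D): reg=0xCB
After byte 2 (0x1E): reg=0x25
Register before byte 3: 0x25
After XOR with byte 0x54: 0x71

Answer: 0xE2 0xC3 0x81 0x05 0x0A 0x14 0x28 0x50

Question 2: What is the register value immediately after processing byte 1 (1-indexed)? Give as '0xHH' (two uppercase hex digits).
After byte 1 (0x5D): reg=0xCB

Answer: 0xCB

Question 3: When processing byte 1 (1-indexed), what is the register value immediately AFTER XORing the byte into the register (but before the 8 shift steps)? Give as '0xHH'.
Register before byte 1: 0xAA
Byte 1: 0x5D
0xAA XOR 0x5D = 0xF7

Answer: 0xF7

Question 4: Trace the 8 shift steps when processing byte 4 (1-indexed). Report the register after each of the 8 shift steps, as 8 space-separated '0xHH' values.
Answer: 0x29 0x52 0xA4 0x4F 0x9E 0x3B 0x76 0xEC

Derivation:
After byte 1 (0x5D): reg=0xCB
After byte 2 (0x1E): reg=0x25
After byte 3 (0x54): reg=0x50
Register before byte 4: 0x50
After XOR with byte 0xC7: 0x97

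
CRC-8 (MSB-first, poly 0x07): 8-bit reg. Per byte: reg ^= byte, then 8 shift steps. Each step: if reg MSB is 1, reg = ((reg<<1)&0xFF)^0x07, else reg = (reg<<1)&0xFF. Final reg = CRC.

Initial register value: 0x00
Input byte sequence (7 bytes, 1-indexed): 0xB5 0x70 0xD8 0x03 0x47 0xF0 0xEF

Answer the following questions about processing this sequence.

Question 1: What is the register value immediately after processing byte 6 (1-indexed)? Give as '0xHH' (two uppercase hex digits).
Answer: 0x74

Derivation:
After byte 1 (0xB5): reg=0x02
After byte 2 (0x70): reg=0x59
After byte 3 (0xD8): reg=0x8E
After byte 4 (0x03): reg=0xAA
After byte 5 (0x47): reg=0x8D
After byte 6 (0xF0): reg=0x74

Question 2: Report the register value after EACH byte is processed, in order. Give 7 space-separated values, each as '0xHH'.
0x02 0x59 0x8E 0xAA 0x8D 0x74 0xC8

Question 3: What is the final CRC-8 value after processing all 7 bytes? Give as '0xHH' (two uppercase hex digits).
Answer: 0xC8

Derivation:
After byte 1 (0xB5): reg=0x02
After byte 2 (0x70): reg=0x59
After byte 3 (0xD8): reg=0x8E
After byte 4 (0x03): reg=0xAA
After byte 5 (0x47): reg=0x8D
After byte 6 (0xF0): reg=0x74
After byte 7 (0xEF): reg=0xC8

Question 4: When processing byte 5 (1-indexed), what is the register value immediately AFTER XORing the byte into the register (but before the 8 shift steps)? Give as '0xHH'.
Register before byte 5: 0xAA
Byte 5: 0x47
0xAA XOR 0x47 = 0xED

Answer: 0xED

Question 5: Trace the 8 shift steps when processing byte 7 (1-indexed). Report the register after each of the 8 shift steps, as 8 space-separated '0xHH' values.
After byte 1 (0xB5): reg=0x02
After byte 2 (0x70): reg=0x59
After byte 3 (0xD8): reg=0x8E
After byte 4 (0x03): reg=0xAA
After byte 5 (0x47): reg=0x8D
After byte 6 (0xF0): reg=0x74
Register before byte 7: 0x74
After XOR with byte 0xEF: 0x9B

Answer: 0x31 0x62 0xC4 0x8F 0x19 0x32 0x64 0xC8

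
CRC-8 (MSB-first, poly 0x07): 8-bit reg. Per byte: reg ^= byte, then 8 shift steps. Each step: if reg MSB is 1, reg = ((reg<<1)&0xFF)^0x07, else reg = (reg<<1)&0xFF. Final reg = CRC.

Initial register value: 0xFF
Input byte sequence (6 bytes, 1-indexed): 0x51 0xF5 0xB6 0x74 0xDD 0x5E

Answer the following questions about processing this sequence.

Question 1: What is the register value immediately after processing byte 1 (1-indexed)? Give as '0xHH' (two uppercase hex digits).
After byte 1 (0x51): reg=0x43

Answer: 0x43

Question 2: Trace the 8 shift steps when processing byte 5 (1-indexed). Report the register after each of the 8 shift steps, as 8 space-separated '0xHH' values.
After byte 1 (0x51): reg=0x43
After byte 2 (0xF5): reg=0x0B
After byte 3 (0xB6): reg=0x3A
After byte 4 (0x74): reg=0xED
Register before byte 5: 0xED
After XOR with byte 0xDD: 0x30

Answer: 0x60 0xC0 0x87 0x09 0x12 0x24 0x48 0x90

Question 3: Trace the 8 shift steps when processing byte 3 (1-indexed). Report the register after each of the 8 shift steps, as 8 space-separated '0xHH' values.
Answer: 0x7D 0xFA 0xF3 0xE1 0xC5 0x8D 0x1D 0x3A

Derivation:
After byte 1 (0x51): reg=0x43
After byte 2 (0xF5): reg=0x0B
Register before byte 3: 0x0B
After XOR with byte 0xB6: 0xBD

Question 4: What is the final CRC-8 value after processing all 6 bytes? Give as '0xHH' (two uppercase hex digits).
Answer: 0x64

Derivation:
After byte 1 (0x51): reg=0x43
After byte 2 (0xF5): reg=0x0B
After byte 3 (0xB6): reg=0x3A
After byte 4 (0x74): reg=0xED
After byte 5 (0xDD): reg=0x90
After byte 6 (0x5E): reg=0x64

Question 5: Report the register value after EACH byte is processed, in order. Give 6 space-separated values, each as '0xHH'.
0x43 0x0B 0x3A 0xED 0x90 0x64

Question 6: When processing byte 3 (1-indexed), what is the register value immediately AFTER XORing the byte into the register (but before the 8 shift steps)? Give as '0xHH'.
Register before byte 3: 0x0B
Byte 3: 0xB6
0x0B XOR 0xB6 = 0xBD

Answer: 0xBD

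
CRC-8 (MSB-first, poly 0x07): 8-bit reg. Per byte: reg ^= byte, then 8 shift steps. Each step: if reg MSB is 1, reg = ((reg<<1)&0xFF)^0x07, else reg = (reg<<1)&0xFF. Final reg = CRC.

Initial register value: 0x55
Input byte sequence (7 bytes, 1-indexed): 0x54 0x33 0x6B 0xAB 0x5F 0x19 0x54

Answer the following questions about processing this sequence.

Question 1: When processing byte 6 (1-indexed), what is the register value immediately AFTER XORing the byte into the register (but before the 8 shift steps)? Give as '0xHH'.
Answer: 0xD4

Derivation:
Register before byte 6: 0xCD
Byte 6: 0x19
0xCD XOR 0x19 = 0xD4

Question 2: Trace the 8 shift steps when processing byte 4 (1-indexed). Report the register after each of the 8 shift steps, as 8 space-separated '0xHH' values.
After byte 1 (0x54): reg=0x07
After byte 2 (0x33): reg=0x8C
After byte 3 (0x6B): reg=0xBB
Register before byte 4: 0xBB
After XOR with byte 0xAB: 0x10

Answer: 0x20 0x40 0x80 0x07 0x0E 0x1C 0x38 0x70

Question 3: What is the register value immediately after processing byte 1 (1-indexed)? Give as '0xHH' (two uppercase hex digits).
Answer: 0x07

Derivation:
After byte 1 (0x54): reg=0x07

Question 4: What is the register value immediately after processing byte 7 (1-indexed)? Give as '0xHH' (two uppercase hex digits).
Answer: 0x45

Derivation:
After byte 1 (0x54): reg=0x07
After byte 2 (0x33): reg=0x8C
After byte 3 (0x6B): reg=0xBB
After byte 4 (0xAB): reg=0x70
After byte 5 (0x5F): reg=0xCD
After byte 6 (0x19): reg=0x22
After byte 7 (0x54): reg=0x45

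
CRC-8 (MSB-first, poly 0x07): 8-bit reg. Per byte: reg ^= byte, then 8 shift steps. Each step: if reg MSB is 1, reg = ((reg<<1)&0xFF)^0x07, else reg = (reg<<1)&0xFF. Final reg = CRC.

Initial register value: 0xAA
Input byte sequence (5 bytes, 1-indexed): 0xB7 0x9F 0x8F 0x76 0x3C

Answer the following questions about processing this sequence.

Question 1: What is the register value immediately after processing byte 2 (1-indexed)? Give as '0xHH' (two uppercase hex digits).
Answer: 0x6A

Derivation:
After byte 1 (0xB7): reg=0x53
After byte 2 (0x9F): reg=0x6A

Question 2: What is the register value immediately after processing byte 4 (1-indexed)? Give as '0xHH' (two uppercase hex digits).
Answer: 0x47

Derivation:
After byte 1 (0xB7): reg=0x53
After byte 2 (0x9F): reg=0x6A
After byte 3 (0x8F): reg=0xB5
After byte 4 (0x76): reg=0x47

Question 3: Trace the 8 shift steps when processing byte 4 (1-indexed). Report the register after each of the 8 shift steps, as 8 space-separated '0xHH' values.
Answer: 0x81 0x05 0x0A 0x14 0x28 0x50 0xA0 0x47

Derivation:
After byte 1 (0xB7): reg=0x53
After byte 2 (0x9F): reg=0x6A
After byte 3 (0x8F): reg=0xB5
Register before byte 4: 0xB5
After XOR with byte 0x76: 0xC3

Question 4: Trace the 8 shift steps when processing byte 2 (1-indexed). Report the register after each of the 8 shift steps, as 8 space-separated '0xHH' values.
After byte 1 (0xB7): reg=0x53
Register before byte 2: 0x53
After XOR with byte 0x9F: 0xCC

Answer: 0x9F 0x39 0x72 0xE4 0xCF 0x99 0x35 0x6A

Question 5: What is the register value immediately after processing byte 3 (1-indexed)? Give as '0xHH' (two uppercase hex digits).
After byte 1 (0xB7): reg=0x53
After byte 2 (0x9F): reg=0x6A
After byte 3 (0x8F): reg=0xB5

Answer: 0xB5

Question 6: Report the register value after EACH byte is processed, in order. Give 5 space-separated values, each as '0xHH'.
0x53 0x6A 0xB5 0x47 0x66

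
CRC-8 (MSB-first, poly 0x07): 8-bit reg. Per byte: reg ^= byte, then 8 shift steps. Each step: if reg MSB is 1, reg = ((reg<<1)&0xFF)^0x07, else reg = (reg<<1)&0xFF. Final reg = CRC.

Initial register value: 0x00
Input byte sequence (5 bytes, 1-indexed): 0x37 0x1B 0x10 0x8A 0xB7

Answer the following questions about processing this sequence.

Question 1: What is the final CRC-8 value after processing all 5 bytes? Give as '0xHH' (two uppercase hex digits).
After byte 1 (0x37): reg=0x85
After byte 2 (0x1B): reg=0xD3
After byte 3 (0x10): reg=0x47
After byte 4 (0x8A): reg=0x6D
After byte 5 (0xB7): reg=0x08

Answer: 0x08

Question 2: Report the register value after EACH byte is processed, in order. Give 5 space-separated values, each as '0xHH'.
0x85 0xD3 0x47 0x6D 0x08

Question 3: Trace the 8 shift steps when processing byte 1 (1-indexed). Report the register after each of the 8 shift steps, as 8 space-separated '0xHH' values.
Answer: 0x6E 0xDC 0xBF 0x79 0xF2 0xE3 0xC1 0x85

Derivation:
Register before byte 1: 0x00
After XOR with byte 0x37: 0x37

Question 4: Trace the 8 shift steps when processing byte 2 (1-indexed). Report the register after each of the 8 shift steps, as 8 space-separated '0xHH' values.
Answer: 0x3B 0x76 0xEC 0xDF 0xB9 0x75 0xEA 0xD3

Derivation:
After byte 1 (0x37): reg=0x85
Register before byte 2: 0x85
After XOR with byte 0x1B: 0x9E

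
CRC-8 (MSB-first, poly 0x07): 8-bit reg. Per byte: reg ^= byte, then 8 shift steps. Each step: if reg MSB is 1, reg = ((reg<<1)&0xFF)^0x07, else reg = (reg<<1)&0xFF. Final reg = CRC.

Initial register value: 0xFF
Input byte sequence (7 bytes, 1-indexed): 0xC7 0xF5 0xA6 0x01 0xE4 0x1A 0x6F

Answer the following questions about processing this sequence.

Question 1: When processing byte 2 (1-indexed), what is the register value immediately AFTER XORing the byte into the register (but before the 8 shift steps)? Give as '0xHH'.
Register before byte 2: 0xA8
Byte 2: 0xF5
0xA8 XOR 0xF5 = 0x5D

Answer: 0x5D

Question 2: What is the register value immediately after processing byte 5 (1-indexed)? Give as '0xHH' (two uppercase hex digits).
Answer: 0x90

Derivation:
After byte 1 (0xC7): reg=0xA8
After byte 2 (0xF5): reg=0x94
After byte 3 (0xA6): reg=0x9E
After byte 4 (0x01): reg=0xD4
After byte 5 (0xE4): reg=0x90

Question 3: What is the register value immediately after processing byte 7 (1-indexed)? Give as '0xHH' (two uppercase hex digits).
Answer: 0x3E

Derivation:
After byte 1 (0xC7): reg=0xA8
After byte 2 (0xF5): reg=0x94
After byte 3 (0xA6): reg=0x9E
After byte 4 (0x01): reg=0xD4
After byte 5 (0xE4): reg=0x90
After byte 6 (0x1A): reg=0xBF
After byte 7 (0x6F): reg=0x3E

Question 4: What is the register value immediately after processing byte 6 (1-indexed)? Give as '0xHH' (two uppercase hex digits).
After byte 1 (0xC7): reg=0xA8
After byte 2 (0xF5): reg=0x94
After byte 3 (0xA6): reg=0x9E
After byte 4 (0x01): reg=0xD4
After byte 5 (0xE4): reg=0x90
After byte 6 (0x1A): reg=0xBF

Answer: 0xBF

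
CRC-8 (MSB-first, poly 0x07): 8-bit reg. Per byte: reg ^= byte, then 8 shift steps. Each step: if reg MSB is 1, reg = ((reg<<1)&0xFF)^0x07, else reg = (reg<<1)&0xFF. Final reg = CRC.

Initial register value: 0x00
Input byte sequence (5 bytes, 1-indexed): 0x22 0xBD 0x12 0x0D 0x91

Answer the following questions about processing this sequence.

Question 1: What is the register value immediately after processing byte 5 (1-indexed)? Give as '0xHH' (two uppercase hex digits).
After byte 1 (0x22): reg=0xEE
After byte 2 (0xBD): reg=0xBE
After byte 3 (0x12): reg=0x4D
After byte 4 (0x0D): reg=0xC7
After byte 5 (0x91): reg=0xA5

Answer: 0xA5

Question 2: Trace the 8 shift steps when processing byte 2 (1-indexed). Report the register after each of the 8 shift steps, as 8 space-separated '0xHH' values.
Answer: 0xA6 0x4B 0x96 0x2B 0x56 0xAC 0x5F 0xBE

Derivation:
After byte 1 (0x22): reg=0xEE
Register before byte 2: 0xEE
After XOR with byte 0xBD: 0x53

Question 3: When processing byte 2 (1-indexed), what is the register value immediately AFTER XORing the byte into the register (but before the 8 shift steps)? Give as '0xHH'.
Register before byte 2: 0xEE
Byte 2: 0xBD
0xEE XOR 0xBD = 0x53

Answer: 0x53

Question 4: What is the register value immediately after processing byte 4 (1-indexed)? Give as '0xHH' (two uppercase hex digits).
Answer: 0xC7

Derivation:
After byte 1 (0x22): reg=0xEE
After byte 2 (0xBD): reg=0xBE
After byte 3 (0x12): reg=0x4D
After byte 4 (0x0D): reg=0xC7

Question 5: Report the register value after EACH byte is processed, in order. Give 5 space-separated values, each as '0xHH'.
0xEE 0xBE 0x4D 0xC7 0xA5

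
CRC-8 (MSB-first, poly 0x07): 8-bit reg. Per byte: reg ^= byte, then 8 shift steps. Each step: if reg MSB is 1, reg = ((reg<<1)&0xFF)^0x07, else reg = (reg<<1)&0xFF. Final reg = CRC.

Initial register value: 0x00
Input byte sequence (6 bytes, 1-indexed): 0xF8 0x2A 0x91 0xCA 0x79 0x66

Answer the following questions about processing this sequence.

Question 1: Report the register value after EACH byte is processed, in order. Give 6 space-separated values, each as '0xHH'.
0xE6 0x6A 0xEF 0xFB 0x87 0xA9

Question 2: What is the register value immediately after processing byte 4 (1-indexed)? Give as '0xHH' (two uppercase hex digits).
After byte 1 (0xF8): reg=0xE6
After byte 2 (0x2A): reg=0x6A
After byte 3 (0x91): reg=0xEF
After byte 4 (0xCA): reg=0xFB

Answer: 0xFB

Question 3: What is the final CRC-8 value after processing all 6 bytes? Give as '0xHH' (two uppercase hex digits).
Answer: 0xA9

Derivation:
After byte 1 (0xF8): reg=0xE6
After byte 2 (0x2A): reg=0x6A
After byte 3 (0x91): reg=0xEF
After byte 4 (0xCA): reg=0xFB
After byte 5 (0x79): reg=0x87
After byte 6 (0x66): reg=0xA9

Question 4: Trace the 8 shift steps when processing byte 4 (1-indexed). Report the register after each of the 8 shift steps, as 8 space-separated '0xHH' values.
Answer: 0x4A 0x94 0x2F 0x5E 0xBC 0x7F 0xFE 0xFB

Derivation:
After byte 1 (0xF8): reg=0xE6
After byte 2 (0x2A): reg=0x6A
After byte 3 (0x91): reg=0xEF
Register before byte 4: 0xEF
After XOR with byte 0xCA: 0x25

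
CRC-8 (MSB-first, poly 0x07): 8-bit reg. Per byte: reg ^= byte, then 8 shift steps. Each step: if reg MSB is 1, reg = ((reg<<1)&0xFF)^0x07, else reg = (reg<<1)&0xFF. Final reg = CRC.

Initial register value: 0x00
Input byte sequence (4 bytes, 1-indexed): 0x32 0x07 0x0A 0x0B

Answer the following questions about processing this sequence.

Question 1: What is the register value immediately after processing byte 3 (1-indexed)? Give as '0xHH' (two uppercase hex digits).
Answer: 0x6A

Derivation:
After byte 1 (0x32): reg=0x9E
After byte 2 (0x07): reg=0xC6
After byte 3 (0x0A): reg=0x6A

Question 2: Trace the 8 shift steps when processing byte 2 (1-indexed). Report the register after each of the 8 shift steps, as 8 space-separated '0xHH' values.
Answer: 0x35 0x6A 0xD4 0xAF 0x59 0xB2 0x63 0xC6

Derivation:
After byte 1 (0x32): reg=0x9E
Register before byte 2: 0x9E
After XOR with byte 0x07: 0x99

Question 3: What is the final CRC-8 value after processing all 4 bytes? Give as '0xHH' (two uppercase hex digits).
After byte 1 (0x32): reg=0x9E
After byte 2 (0x07): reg=0xC6
After byte 3 (0x0A): reg=0x6A
After byte 4 (0x0B): reg=0x20

Answer: 0x20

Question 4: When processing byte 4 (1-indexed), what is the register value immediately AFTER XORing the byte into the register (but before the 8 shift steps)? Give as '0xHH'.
Register before byte 4: 0x6A
Byte 4: 0x0B
0x6A XOR 0x0B = 0x61

Answer: 0x61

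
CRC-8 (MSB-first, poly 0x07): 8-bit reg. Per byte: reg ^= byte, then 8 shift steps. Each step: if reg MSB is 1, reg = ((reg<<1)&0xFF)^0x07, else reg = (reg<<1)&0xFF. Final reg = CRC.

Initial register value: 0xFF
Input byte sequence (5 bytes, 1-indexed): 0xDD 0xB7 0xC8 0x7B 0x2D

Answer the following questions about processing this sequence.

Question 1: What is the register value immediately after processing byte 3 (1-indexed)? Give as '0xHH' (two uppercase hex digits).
Answer: 0xC7

Derivation:
After byte 1 (0xDD): reg=0xEE
After byte 2 (0xB7): reg=0x88
After byte 3 (0xC8): reg=0xC7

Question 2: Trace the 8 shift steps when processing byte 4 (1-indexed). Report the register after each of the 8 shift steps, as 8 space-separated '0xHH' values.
Answer: 0x7F 0xFE 0xFB 0xF1 0xE5 0xCD 0x9D 0x3D

Derivation:
After byte 1 (0xDD): reg=0xEE
After byte 2 (0xB7): reg=0x88
After byte 3 (0xC8): reg=0xC7
Register before byte 4: 0xC7
After XOR with byte 0x7B: 0xBC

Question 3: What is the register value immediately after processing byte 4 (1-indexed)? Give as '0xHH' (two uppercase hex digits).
After byte 1 (0xDD): reg=0xEE
After byte 2 (0xB7): reg=0x88
After byte 3 (0xC8): reg=0xC7
After byte 4 (0x7B): reg=0x3D

Answer: 0x3D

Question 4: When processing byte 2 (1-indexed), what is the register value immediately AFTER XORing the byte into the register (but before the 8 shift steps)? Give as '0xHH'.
Answer: 0x59

Derivation:
Register before byte 2: 0xEE
Byte 2: 0xB7
0xEE XOR 0xB7 = 0x59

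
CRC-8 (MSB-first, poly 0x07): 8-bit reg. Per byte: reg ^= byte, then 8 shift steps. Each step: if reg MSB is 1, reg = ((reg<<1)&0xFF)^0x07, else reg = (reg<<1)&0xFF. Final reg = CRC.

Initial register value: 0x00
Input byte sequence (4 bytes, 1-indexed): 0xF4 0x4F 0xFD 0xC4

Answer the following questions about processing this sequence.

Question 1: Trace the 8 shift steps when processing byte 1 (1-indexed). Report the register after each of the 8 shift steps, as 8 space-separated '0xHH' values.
Answer: 0xEF 0xD9 0xB5 0x6D 0xDA 0xB3 0x61 0xC2

Derivation:
Register before byte 1: 0x00
After XOR with byte 0xF4: 0xF4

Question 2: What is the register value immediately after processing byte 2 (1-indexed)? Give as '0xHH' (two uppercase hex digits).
Answer: 0xAA

Derivation:
After byte 1 (0xF4): reg=0xC2
After byte 2 (0x4F): reg=0xAA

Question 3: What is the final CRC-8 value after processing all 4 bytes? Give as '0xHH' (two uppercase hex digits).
Answer: 0x35

Derivation:
After byte 1 (0xF4): reg=0xC2
After byte 2 (0x4F): reg=0xAA
After byte 3 (0xFD): reg=0xA2
After byte 4 (0xC4): reg=0x35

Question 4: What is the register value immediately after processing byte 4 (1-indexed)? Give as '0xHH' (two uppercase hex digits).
Answer: 0x35

Derivation:
After byte 1 (0xF4): reg=0xC2
After byte 2 (0x4F): reg=0xAA
After byte 3 (0xFD): reg=0xA2
After byte 4 (0xC4): reg=0x35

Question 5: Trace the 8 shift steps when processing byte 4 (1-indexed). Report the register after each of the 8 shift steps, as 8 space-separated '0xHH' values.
After byte 1 (0xF4): reg=0xC2
After byte 2 (0x4F): reg=0xAA
After byte 3 (0xFD): reg=0xA2
Register before byte 4: 0xA2
After XOR with byte 0xC4: 0x66

Answer: 0xCC 0x9F 0x39 0x72 0xE4 0xCF 0x99 0x35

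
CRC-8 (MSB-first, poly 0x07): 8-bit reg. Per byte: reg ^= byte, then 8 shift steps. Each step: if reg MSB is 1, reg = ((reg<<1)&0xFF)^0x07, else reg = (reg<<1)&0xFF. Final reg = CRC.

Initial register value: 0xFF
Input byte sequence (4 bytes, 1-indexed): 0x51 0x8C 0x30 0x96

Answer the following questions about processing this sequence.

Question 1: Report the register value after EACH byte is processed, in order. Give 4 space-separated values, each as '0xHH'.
0x43 0x63 0xBE 0xD8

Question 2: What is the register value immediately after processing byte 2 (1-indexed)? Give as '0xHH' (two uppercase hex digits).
Answer: 0x63

Derivation:
After byte 1 (0x51): reg=0x43
After byte 2 (0x8C): reg=0x63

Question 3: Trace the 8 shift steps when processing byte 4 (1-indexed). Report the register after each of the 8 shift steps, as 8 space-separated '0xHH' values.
Answer: 0x50 0xA0 0x47 0x8E 0x1B 0x36 0x6C 0xD8

Derivation:
After byte 1 (0x51): reg=0x43
After byte 2 (0x8C): reg=0x63
After byte 3 (0x30): reg=0xBE
Register before byte 4: 0xBE
After XOR with byte 0x96: 0x28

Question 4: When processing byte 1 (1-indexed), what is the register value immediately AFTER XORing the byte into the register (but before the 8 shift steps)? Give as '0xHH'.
Answer: 0xAE

Derivation:
Register before byte 1: 0xFF
Byte 1: 0x51
0xFF XOR 0x51 = 0xAE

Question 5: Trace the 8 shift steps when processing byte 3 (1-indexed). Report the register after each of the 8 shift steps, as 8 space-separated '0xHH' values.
After byte 1 (0x51): reg=0x43
After byte 2 (0x8C): reg=0x63
Register before byte 3: 0x63
After XOR with byte 0x30: 0x53

Answer: 0xA6 0x4B 0x96 0x2B 0x56 0xAC 0x5F 0xBE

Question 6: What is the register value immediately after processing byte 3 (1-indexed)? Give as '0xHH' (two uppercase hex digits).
Answer: 0xBE

Derivation:
After byte 1 (0x51): reg=0x43
After byte 2 (0x8C): reg=0x63
After byte 3 (0x30): reg=0xBE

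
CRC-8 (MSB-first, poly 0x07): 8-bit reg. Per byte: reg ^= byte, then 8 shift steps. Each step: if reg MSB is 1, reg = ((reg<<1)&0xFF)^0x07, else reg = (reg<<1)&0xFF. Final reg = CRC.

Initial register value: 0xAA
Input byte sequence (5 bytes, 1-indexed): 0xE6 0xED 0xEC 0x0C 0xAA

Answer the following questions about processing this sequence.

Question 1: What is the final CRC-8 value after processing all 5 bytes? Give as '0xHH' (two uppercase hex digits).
Answer: 0x53

Derivation:
After byte 1 (0xE6): reg=0xE3
After byte 2 (0xED): reg=0x2A
After byte 3 (0xEC): reg=0x5C
After byte 4 (0x0C): reg=0xB7
After byte 5 (0xAA): reg=0x53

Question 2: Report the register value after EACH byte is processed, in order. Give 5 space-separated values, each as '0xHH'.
0xE3 0x2A 0x5C 0xB7 0x53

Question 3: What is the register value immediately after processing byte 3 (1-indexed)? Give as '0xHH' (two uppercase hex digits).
After byte 1 (0xE6): reg=0xE3
After byte 2 (0xED): reg=0x2A
After byte 3 (0xEC): reg=0x5C

Answer: 0x5C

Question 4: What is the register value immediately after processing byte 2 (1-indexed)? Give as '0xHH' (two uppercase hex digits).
Answer: 0x2A

Derivation:
After byte 1 (0xE6): reg=0xE3
After byte 2 (0xED): reg=0x2A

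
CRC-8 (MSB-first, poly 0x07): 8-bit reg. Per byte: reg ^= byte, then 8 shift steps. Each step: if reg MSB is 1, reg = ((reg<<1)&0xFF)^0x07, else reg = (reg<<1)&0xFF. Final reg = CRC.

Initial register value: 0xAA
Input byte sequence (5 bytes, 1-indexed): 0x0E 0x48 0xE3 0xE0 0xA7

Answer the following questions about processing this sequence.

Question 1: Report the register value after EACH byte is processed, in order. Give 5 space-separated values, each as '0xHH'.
0x75 0xB3 0xB7 0xA2 0x1B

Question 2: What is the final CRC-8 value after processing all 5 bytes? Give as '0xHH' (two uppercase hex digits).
After byte 1 (0x0E): reg=0x75
After byte 2 (0x48): reg=0xB3
After byte 3 (0xE3): reg=0xB7
After byte 4 (0xE0): reg=0xA2
After byte 5 (0xA7): reg=0x1B

Answer: 0x1B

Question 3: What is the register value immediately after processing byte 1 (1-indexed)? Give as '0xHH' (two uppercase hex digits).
Answer: 0x75

Derivation:
After byte 1 (0x0E): reg=0x75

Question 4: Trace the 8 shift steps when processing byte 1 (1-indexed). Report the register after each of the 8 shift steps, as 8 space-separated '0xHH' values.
Answer: 0x4F 0x9E 0x3B 0x76 0xEC 0xDF 0xB9 0x75

Derivation:
Register before byte 1: 0xAA
After XOR with byte 0x0E: 0xA4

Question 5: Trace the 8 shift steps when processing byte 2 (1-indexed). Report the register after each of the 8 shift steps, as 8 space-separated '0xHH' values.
After byte 1 (0x0E): reg=0x75
Register before byte 2: 0x75
After XOR with byte 0x48: 0x3D

Answer: 0x7A 0xF4 0xEF 0xD9 0xB5 0x6D 0xDA 0xB3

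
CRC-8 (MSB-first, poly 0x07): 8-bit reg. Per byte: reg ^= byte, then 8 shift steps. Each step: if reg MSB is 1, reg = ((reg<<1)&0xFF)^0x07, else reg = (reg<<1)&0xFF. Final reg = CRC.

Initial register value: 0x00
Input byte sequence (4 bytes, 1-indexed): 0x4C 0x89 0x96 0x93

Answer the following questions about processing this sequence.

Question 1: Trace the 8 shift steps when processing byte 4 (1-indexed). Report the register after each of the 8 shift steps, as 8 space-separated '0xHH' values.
Answer: 0x1E 0x3C 0x78 0xF0 0xE7 0xC9 0x95 0x2D

Derivation:
After byte 1 (0x4C): reg=0xE3
After byte 2 (0x89): reg=0x11
After byte 3 (0x96): reg=0x9C
Register before byte 4: 0x9C
After XOR with byte 0x93: 0x0F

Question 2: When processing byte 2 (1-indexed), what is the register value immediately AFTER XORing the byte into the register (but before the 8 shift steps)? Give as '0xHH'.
Answer: 0x6A

Derivation:
Register before byte 2: 0xE3
Byte 2: 0x89
0xE3 XOR 0x89 = 0x6A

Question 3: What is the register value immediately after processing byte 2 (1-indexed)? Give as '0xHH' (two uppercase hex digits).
Answer: 0x11

Derivation:
After byte 1 (0x4C): reg=0xE3
After byte 2 (0x89): reg=0x11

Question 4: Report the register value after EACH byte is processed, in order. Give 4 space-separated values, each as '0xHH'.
0xE3 0x11 0x9C 0x2D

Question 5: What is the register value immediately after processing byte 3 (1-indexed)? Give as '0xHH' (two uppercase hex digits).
After byte 1 (0x4C): reg=0xE3
After byte 2 (0x89): reg=0x11
After byte 3 (0x96): reg=0x9C

Answer: 0x9C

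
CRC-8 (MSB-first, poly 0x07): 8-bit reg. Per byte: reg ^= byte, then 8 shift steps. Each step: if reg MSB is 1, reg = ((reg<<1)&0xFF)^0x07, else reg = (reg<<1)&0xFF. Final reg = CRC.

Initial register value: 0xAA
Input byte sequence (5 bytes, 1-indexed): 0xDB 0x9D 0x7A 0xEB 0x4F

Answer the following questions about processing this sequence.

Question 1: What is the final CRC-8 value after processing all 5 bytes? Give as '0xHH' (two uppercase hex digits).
Answer: 0x8A

Derivation:
After byte 1 (0xDB): reg=0x50
After byte 2 (0x9D): reg=0x6D
After byte 3 (0x7A): reg=0x65
After byte 4 (0xEB): reg=0xA3
After byte 5 (0x4F): reg=0x8A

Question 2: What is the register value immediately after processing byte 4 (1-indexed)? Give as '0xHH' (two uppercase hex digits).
Answer: 0xA3

Derivation:
After byte 1 (0xDB): reg=0x50
After byte 2 (0x9D): reg=0x6D
After byte 3 (0x7A): reg=0x65
After byte 4 (0xEB): reg=0xA3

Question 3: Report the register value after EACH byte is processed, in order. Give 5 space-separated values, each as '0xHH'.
0x50 0x6D 0x65 0xA3 0x8A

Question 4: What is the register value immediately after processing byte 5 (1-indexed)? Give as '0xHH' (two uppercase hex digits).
Answer: 0x8A

Derivation:
After byte 1 (0xDB): reg=0x50
After byte 2 (0x9D): reg=0x6D
After byte 3 (0x7A): reg=0x65
After byte 4 (0xEB): reg=0xA3
After byte 5 (0x4F): reg=0x8A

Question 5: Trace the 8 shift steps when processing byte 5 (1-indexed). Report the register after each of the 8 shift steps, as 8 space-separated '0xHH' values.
After byte 1 (0xDB): reg=0x50
After byte 2 (0x9D): reg=0x6D
After byte 3 (0x7A): reg=0x65
After byte 4 (0xEB): reg=0xA3
Register before byte 5: 0xA3
After XOR with byte 0x4F: 0xEC

Answer: 0xDF 0xB9 0x75 0xEA 0xD3 0xA1 0x45 0x8A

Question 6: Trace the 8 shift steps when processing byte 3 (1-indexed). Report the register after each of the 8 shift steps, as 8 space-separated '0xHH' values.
After byte 1 (0xDB): reg=0x50
After byte 2 (0x9D): reg=0x6D
Register before byte 3: 0x6D
After XOR with byte 0x7A: 0x17

Answer: 0x2E 0x5C 0xB8 0x77 0xEE 0xDB 0xB1 0x65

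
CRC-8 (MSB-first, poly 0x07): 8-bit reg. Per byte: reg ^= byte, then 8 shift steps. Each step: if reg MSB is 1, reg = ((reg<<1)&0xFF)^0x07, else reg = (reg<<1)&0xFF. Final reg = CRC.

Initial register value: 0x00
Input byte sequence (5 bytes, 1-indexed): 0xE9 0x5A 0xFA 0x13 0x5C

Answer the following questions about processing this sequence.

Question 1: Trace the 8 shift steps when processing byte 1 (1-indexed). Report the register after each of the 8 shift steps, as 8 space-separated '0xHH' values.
Answer: 0xD5 0xAD 0x5D 0xBA 0x73 0xE6 0xCB 0x91

Derivation:
Register before byte 1: 0x00
After XOR with byte 0xE9: 0xE9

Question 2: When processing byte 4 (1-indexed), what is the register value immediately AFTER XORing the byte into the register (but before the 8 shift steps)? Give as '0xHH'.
Answer: 0x81

Derivation:
Register before byte 4: 0x92
Byte 4: 0x13
0x92 XOR 0x13 = 0x81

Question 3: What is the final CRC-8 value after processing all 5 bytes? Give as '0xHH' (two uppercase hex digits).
After byte 1 (0xE9): reg=0x91
After byte 2 (0x5A): reg=0x7F
After byte 3 (0xFA): reg=0x92
After byte 4 (0x13): reg=0x8E
After byte 5 (0x5C): reg=0x30

Answer: 0x30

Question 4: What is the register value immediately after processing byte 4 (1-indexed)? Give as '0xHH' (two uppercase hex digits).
After byte 1 (0xE9): reg=0x91
After byte 2 (0x5A): reg=0x7F
After byte 3 (0xFA): reg=0x92
After byte 4 (0x13): reg=0x8E

Answer: 0x8E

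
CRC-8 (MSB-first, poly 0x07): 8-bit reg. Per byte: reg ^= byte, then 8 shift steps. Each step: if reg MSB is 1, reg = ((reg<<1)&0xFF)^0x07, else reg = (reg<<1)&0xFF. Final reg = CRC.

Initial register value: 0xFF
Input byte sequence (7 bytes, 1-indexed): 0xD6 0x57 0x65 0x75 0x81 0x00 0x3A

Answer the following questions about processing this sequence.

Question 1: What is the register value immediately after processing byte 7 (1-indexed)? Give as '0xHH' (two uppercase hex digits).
Answer: 0x58

Derivation:
After byte 1 (0xD6): reg=0xDF
After byte 2 (0x57): reg=0xB1
After byte 3 (0x65): reg=0x22
After byte 4 (0x75): reg=0xA2
After byte 5 (0x81): reg=0xE9
After byte 6 (0x00): reg=0x91
After byte 7 (0x3A): reg=0x58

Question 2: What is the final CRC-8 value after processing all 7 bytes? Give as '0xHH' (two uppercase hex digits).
Answer: 0x58

Derivation:
After byte 1 (0xD6): reg=0xDF
After byte 2 (0x57): reg=0xB1
After byte 3 (0x65): reg=0x22
After byte 4 (0x75): reg=0xA2
After byte 5 (0x81): reg=0xE9
After byte 6 (0x00): reg=0x91
After byte 7 (0x3A): reg=0x58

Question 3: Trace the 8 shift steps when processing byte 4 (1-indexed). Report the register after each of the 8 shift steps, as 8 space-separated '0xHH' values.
Answer: 0xAE 0x5B 0xB6 0x6B 0xD6 0xAB 0x51 0xA2

Derivation:
After byte 1 (0xD6): reg=0xDF
After byte 2 (0x57): reg=0xB1
After byte 3 (0x65): reg=0x22
Register before byte 4: 0x22
After XOR with byte 0x75: 0x57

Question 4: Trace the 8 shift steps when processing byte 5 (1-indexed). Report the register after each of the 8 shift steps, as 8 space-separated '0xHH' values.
Answer: 0x46 0x8C 0x1F 0x3E 0x7C 0xF8 0xF7 0xE9

Derivation:
After byte 1 (0xD6): reg=0xDF
After byte 2 (0x57): reg=0xB1
After byte 3 (0x65): reg=0x22
After byte 4 (0x75): reg=0xA2
Register before byte 5: 0xA2
After XOR with byte 0x81: 0x23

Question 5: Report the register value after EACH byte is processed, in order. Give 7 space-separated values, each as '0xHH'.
0xDF 0xB1 0x22 0xA2 0xE9 0x91 0x58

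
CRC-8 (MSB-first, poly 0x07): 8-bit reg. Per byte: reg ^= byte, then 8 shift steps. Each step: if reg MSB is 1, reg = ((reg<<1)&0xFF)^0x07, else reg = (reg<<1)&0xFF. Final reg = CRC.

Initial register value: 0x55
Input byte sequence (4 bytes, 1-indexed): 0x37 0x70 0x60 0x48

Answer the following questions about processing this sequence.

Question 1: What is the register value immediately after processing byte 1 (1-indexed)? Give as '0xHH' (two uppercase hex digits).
Answer: 0x29

Derivation:
After byte 1 (0x37): reg=0x29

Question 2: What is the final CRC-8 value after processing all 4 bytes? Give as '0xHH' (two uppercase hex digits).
After byte 1 (0x37): reg=0x29
After byte 2 (0x70): reg=0x88
After byte 3 (0x60): reg=0x96
After byte 4 (0x48): reg=0x14

Answer: 0x14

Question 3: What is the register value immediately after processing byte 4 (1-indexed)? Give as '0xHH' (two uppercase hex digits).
After byte 1 (0x37): reg=0x29
After byte 2 (0x70): reg=0x88
After byte 3 (0x60): reg=0x96
After byte 4 (0x48): reg=0x14

Answer: 0x14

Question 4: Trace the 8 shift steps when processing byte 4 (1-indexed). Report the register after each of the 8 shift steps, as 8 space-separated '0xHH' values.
Answer: 0xBB 0x71 0xE2 0xC3 0x81 0x05 0x0A 0x14

Derivation:
After byte 1 (0x37): reg=0x29
After byte 2 (0x70): reg=0x88
After byte 3 (0x60): reg=0x96
Register before byte 4: 0x96
After XOR with byte 0x48: 0xDE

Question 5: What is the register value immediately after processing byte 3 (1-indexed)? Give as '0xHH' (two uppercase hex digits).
After byte 1 (0x37): reg=0x29
After byte 2 (0x70): reg=0x88
After byte 3 (0x60): reg=0x96

Answer: 0x96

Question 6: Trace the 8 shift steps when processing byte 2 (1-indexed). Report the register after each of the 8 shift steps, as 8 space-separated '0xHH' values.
Answer: 0xB2 0x63 0xC6 0x8B 0x11 0x22 0x44 0x88

Derivation:
After byte 1 (0x37): reg=0x29
Register before byte 2: 0x29
After XOR with byte 0x70: 0x59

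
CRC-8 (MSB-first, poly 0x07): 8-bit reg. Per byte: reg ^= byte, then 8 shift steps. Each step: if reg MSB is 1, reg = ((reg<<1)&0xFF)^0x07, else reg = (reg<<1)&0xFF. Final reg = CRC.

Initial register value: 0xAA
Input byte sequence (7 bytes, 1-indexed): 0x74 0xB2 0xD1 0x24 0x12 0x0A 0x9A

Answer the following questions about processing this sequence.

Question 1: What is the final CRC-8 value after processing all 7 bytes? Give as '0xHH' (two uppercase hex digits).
After byte 1 (0x74): reg=0x14
After byte 2 (0xB2): reg=0x7B
After byte 3 (0xD1): reg=0x5F
After byte 4 (0x24): reg=0x66
After byte 5 (0x12): reg=0x4B
After byte 6 (0x0A): reg=0xC0
After byte 7 (0x9A): reg=0x81

Answer: 0x81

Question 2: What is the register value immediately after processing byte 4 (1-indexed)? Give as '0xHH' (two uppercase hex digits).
Answer: 0x66

Derivation:
After byte 1 (0x74): reg=0x14
After byte 2 (0xB2): reg=0x7B
After byte 3 (0xD1): reg=0x5F
After byte 4 (0x24): reg=0x66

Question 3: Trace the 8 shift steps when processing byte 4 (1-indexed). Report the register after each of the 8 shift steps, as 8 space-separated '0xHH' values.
Answer: 0xF6 0xEB 0xD1 0xA5 0x4D 0x9A 0x33 0x66

Derivation:
After byte 1 (0x74): reg=0x14
After byte 2 (0xB2): reg=0x7B
After byte 3 (0xD1): reg=0x5F
Register before byte 4: 0x5F
After XOR with byte 0x24: 0x7B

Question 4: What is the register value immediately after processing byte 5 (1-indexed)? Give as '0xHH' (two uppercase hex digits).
After byte 1 (0x74): reg=0x14
After byte 2 (0xB2): reg=0x7B
After byte 3 (0xD1): reg=0x5F
After byte 4 (0x24): reg=0x66
After byte 5 (0x12): reg=0x4B

Answer: 0x4B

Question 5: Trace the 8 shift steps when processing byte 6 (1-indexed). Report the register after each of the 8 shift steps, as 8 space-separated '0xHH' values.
After byte 1 (0x74): reg=0x14
After byte 2 (0xB2): reg=0x7B
After byte 3 (0xD1): reg=0x5F
After byte 4 (0x24): reg=0x66
After byte 5 (0x12): reg=0x4B
Register before byte 6: 0x4B
After XOR with byte 0x0A: 0x41

Answer: 0x82 0x03 0x06 0x0C 0x18 0x30 0x60 0xC0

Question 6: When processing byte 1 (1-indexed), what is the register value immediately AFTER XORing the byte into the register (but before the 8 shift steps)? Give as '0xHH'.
Register before byte 1: 0xAA
Byte 1: 0x74
0xAA XOR 0x74 = 0xDE

Answer: 0xDE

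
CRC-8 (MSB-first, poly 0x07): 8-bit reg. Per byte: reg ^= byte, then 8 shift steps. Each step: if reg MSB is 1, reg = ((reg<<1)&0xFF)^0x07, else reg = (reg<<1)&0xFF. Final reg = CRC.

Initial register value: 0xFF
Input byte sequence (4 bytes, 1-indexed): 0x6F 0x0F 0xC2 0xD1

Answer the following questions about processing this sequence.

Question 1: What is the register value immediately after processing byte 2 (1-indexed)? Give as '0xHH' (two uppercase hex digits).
After byte 1 (0x6F): reg=0xF9
After byte 2 (0x0F): reg=0xCC

Answer: 0xCC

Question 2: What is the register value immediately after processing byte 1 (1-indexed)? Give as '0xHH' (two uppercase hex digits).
After byte 1 (0x6F): reg=0xF9

Answer: 0xF9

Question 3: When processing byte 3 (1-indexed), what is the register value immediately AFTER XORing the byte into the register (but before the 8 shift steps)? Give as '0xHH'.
Register before byte 3: 0xCC
Byte 3: 0xC2
0xCC XOR 0xC2 = 0x0E

Answer: 0x0E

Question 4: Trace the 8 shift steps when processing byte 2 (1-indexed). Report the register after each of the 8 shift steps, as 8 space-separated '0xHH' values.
After byte 1 (0x6F): reg=0xF9
Register before byte 2: 0xF9
After XOR with byte 0x0F: 0xF6

Answer: 0xEB 0xD1 0xA5 0x4D 0x9A 0x33 0x66 0xCC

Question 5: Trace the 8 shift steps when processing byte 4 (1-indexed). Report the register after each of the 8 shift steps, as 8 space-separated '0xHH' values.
After byte 1 (0x6F): reg=0xF9
After byte 2 (0x0F): reg=0xCC
After byte 3 (0xC2): reg=0x2A
Register before byte 4: 0x2A
After XOR with byte 0xD1: 0xFB

Answer: 0xF1 0xE5 0xCD 0x9D 0x3D 0x7A 0xF4 0xEF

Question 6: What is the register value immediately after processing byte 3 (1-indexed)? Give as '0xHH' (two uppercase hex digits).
Answer: 0x2A

Derivation:
After byte 1 (0x6F): reg=0xF9
After byte 2 (0x0F): reg=0xCC
After byte 3 (0xC2): reg=0x2A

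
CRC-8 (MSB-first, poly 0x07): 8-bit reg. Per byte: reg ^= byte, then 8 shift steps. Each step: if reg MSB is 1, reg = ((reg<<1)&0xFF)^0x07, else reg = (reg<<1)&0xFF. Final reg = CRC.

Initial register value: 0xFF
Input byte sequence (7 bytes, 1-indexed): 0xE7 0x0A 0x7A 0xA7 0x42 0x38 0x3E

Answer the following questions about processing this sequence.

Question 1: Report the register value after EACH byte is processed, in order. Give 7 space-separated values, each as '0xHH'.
0x48 0xC9 0x10 0x0C 0xED 0x25 0x41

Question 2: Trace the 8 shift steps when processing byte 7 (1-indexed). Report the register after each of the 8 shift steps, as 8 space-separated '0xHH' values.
After byte 1 (0xE7): reg=0x48
After byte 2 (0x0A): reg=0xC9
After byte 3 (0x7A): reg=0x10
After byte 4 (0xA7): reg=0x0C
After byte 5 (0x42): reg=0xED
After byte 6 (0x38): reg=0x25
Register before byte 7: 0x25
After XOR with byte 0x3E: 0x1B

Answer: 0x36 0x6C 0xD8 0xB7 0x69 0xD2 0xA3 0x41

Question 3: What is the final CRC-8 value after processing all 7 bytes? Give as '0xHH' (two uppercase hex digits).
Answer: 0x41

Derivation:
After byte 1 (0xE7): reg=0x48
After byte 2 (0x0A): reg=0xC9
After byte 3 (0x7A): reg=0x10
After byte 4 (0xA7): reg=0x0C
After byte 5 (0x42): reg=0xED
After byte 6 (0x38): reg=0x25
After byte 7 (0x3E): reg=0x41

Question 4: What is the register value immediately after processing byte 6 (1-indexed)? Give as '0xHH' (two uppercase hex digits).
After byte 1 (0xE7): reg=0x48
After byte 2 (0x0A): reg=0xC9
After byte 3 (0x7A): reg=0x10
After byte 4 (0xA7): reg=0x0C
After byte 5 (0x42): reg=0xED
After byte 6 (0x38): reg=0x25

Answer: 0x25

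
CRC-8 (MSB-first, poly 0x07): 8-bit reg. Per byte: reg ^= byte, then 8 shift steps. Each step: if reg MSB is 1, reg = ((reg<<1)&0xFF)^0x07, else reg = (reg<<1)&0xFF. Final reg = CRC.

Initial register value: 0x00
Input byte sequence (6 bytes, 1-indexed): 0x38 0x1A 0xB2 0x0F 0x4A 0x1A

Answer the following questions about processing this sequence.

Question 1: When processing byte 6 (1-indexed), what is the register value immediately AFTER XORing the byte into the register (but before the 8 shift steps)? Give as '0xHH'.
Register before byte 6: 0xBA
Byte 6: 0x1A
0xBA XOR 0x1A = 0xA0

Answer: 0xA0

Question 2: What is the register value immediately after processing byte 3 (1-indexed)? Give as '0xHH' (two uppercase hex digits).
After byte 1 (0x38): reg=0xA8
After byte 2 (0x1A): reg=0x17
After byte 3 (0xB2): reg=0x72

Answer: 0x72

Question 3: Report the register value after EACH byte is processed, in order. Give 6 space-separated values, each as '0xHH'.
0xA8 0x17 0x72 0x74 0xBA 0x69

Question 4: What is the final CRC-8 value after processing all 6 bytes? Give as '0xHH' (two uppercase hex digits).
Answer: 0x69

Derivation:
After byte 1 (0x38): reg=0xA8
After byte 2 (0x1A): reg=0x17
After byte 3 (0xB2): reg=0x72
After byte 4 (0x0F): reg=0x74
After byte 5 (0x4A): reg=0xBA
After byte 6 (0x1A): reg=0x69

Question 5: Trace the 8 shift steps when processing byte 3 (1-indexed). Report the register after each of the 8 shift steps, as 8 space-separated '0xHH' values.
Answer: 0x4D 0x9A 0x33 0x66 0xCC 0x9F 0x39 0x72

Derivation:
After byte 1 (0x38): reg=0xA8
After byte 2 (0x1A): reg=0x17
Register before byte 3: 0x17
After XOR with byte 0xB2: 0xA5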